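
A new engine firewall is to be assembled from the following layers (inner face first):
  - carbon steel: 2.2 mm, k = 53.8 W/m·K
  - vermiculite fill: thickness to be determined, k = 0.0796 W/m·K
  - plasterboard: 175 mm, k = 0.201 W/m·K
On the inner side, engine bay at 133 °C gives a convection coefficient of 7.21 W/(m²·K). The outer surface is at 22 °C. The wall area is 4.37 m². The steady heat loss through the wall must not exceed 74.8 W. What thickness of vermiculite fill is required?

L ≈ 436 mm

Treating each layer as a thermal resistance in series:
R_inner film = 1/(h_i·A) = 1/(7.21×4.37) = 0.03174 K/W
R_carbon steel = L/(kA) = 0.0022/(53.8×4.37) = 9.357×10^-6 K/W
R_plasterboard = L/(kA) = 0.175/(0.201×4.37) = 0.1992 K/W
Sum of the known resistances R_other = 0.231 K/W
Required total resistance R_tot = ΔT/Q_allow = 111/74.8 = 1.484 K/W
R_vermiculite fill = R_tot − R_other = 1.253 K/W
L = R·k·A = 1.253×0.0796×4.37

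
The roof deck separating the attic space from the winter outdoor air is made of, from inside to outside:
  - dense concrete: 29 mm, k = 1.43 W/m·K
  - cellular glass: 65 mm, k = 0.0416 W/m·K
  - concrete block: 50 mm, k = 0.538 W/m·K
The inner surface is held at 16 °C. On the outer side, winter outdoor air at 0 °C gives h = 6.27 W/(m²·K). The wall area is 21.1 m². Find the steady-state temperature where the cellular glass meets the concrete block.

T ≈ 2.2 °C

Model the wall as resistances in series:
R_dense concrete = L/(kA) = 0.029/(1.43×21.1) = 9.611×10^-4 K/W
R_cellular glass = L/(kA) = 0.065/(0.0416×21.1) = 0.07405 K/W
R_concrete block = L/(kA) = 0.05/(0.538×21.1) = 0.004405 K/W
R_outer film = 1/(h_o·A) = 1/(6.27×21.1) = 0.007559 K/W
R_total = 0.08698 K/W;  Q = ΔT/R_total = 16/0.08698 = 184 W
T_interface = T_inner − Q·ΣR(inner→interface) = 16 − 184×0.07501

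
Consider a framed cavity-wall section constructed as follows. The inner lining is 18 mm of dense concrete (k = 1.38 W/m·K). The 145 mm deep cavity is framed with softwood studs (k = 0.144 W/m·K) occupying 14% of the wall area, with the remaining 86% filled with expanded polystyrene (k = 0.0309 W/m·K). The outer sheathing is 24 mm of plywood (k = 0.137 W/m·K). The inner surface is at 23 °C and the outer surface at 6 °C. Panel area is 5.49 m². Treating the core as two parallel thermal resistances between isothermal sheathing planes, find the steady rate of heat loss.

Sheathing layers in series; stud and cavity paths in parallel between them.
R_inner = 0.018/(1.38×5.49) = 0.002376 K/W
R_stud  = 0.145/(0.144×0.14×5.49) = 1.31 K/W
R_cav   = 0.145/(0.0309×0.86×5.49) = 0.9939 K/W
1/R_core = 1/R_stud + 1/R_cav → R_core = 0.5651 K/W
R_outer = 0.024/(0.137×5.49) = 0.03191 K/W
R_total = 0.5994 K/W
Q = ΔT/R_total = 17/0.5994

Q ≈ 28.4 W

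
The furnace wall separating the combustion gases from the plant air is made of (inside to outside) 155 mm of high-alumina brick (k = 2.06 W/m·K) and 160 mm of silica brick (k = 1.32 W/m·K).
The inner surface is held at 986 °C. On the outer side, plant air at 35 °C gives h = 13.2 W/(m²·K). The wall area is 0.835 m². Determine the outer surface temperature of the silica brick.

Using the resistance-network approach (series):
R_high-alumina brick = L/(kA) = 0.155/(2.06×0.835) = 0.09011 K/W
R_silica brick = L/(kA) = 0.16/(1.32×0.835) = 0.1452 K/W
R_outer film = 1/(h_o·A) = 1/(13.2×0.835) = 0.09073 K/W
R_total = 0.326 K/W;  Q = ΔT/R_total = 951/0.326 = 2917 W
T_interface = T_inner − Q·ΣR(inner→interface) = 986 − 2920×0.2353

T ≈ 300 °C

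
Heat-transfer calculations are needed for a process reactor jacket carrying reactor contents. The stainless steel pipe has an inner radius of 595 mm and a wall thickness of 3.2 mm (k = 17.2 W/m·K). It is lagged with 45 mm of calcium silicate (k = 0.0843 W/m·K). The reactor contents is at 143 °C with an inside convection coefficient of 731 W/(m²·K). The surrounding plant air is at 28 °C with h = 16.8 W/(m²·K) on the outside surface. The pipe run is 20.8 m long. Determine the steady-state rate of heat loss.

Q ≈ 15700 W

Radial resistances (cylindrical: R_cond = ln(r_o/r_i)/(2πkL), R_conv = 1/(h·2πrL)):
R_inner film = 1/(h_i·2πr₁L) = 1/(731×2π×0.595×20.8) = 1.759×10^-5 K/W
R_stainless steel pipe wall = ln(598.2/595)/(2π×17.2×20.8) = 2.386×10^-6 K/W
R_calcium silicate = ln(643.2/598.2)/(2π×0.0843×20.8) = 0.006583 K/W
R_outer film = 1/(h_o·2πr_oL) = 1/(16.8×2π×0.6432×20.8) = 7.081×10^-4 K/W
R_total = 0.007311 K/W
Q = ΔT/R_total = 115/0.007311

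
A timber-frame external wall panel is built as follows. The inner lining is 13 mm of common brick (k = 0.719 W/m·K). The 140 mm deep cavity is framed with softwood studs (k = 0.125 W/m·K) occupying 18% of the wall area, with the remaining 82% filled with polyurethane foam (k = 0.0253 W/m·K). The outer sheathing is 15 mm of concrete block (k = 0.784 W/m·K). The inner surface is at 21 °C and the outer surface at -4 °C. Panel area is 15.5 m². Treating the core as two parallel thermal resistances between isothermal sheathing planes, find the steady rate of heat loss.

Sheathing layers in series; stud and cavity paths in parallel between them.
R_inner = 0.013/(0.719×15.5) = 0.001166 K/W
R_stud  = 0.14/(0.125×0.18×15.5) = 0.4014 K/W
R_cav   = 0.14/(0.0253×0.82×15.5) = 0.4354 K/W
1/R_core = 1/R_stud + 1/R_cav → R_core = 0.2089 K/W
R_outer = 0.015/(0.784×15.5) = 0.001234 K/W
R_total = 0.2113 K/W
Q = ΔT/R_total = 25/0.2113

Q ≈ 118 W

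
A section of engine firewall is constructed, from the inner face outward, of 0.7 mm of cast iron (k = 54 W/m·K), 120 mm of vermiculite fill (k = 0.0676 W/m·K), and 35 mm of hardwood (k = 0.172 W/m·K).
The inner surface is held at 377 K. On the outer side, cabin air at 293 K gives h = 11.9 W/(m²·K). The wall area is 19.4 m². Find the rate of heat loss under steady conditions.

Q ≈ 790 W

Model the wall as resistances in series:
R_cast iron = L/(kA) = 0.0007/(54×19.4) = 6.682×10^-7 K/W
R_vermiculite fill = L/(kA) = 0.12/(0.0676×19.4) = 0.0915 K/W
R_hardwood = L/(kA) = 0.035/(0.172×19.4) = 0.01049 K/W
R_outer film = 1/(h_o·A) = 1/(11.9×19.4) = 0.004332 K/W
R_total = 0.1063 K/W
Q = ΔT / R_total = 84 / 0.1063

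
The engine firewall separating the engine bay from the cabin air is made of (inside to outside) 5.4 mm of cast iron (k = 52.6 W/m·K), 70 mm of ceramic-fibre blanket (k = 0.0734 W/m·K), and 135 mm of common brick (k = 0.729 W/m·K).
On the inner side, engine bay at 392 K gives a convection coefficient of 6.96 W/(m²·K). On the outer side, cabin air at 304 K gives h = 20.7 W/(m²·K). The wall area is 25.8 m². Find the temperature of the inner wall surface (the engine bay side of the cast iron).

T ≈ 383 K

Treating each layer as a thermal resistance in series:
R_inner film = 1/(h_i·A) = 1/(6.96×25.8) = 0.005569 K/W
R_cast iron = L/(kA) = 0.0054/(52.6×25.8) = 3.979×10^-6 K/W
R_ceramic-fibre blanket = L/(kA) = 0.07/(0.0734×25.8) = 0.03696 K/W
R_common brick = L/(kA) = 0.135/(0.729×25.8) = 0.007178 K/W
R_outer film = 1/(h_o·A) = 1/(20.7×25.8) = 0.001872 K/W
R_total = 0.05159 K/W;  Q = ΔT/R_total = 88/0.05159 = 1706 W
T_interface = T_inner − Q·ΣR(inner→interface) = 392 − 1710×0.005569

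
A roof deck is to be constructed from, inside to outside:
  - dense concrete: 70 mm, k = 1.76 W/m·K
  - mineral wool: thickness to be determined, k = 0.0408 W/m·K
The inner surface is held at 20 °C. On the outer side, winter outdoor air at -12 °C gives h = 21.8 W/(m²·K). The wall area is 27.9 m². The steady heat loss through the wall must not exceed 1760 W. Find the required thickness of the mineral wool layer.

L ≈ 17.2 mm

Treating each layer as a thermal resistance in series:
R_dense concrete = L/(kA) = 0.07/(1.76×27.9) = 0.001426 K/W
R_outer film = 1/(h_o·A) = 1/(21.8×27.9) = 0.001644 K/W
Sum of the known resistances R_other = 0.00307 K/W
Required total resistance R_tot = ΔT/Q_allow = 32/1760 = 0.01818 K/W
R_mineral wool = R_tot − R_other = 0.01511 K/W
L = R·k·A = 0.01511×0.0408×27.9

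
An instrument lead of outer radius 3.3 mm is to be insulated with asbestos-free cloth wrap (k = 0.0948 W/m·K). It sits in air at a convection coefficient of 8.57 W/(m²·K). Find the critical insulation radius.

r_cr ≈ 11.1 mm

For a cylinder r_cr = k/h = 0.0948/8.57
r_cr = 11.1 mm; since the bare radius (3.3 mm) is below r_cr, adding a thin layer of insulation will *increase* heat loss.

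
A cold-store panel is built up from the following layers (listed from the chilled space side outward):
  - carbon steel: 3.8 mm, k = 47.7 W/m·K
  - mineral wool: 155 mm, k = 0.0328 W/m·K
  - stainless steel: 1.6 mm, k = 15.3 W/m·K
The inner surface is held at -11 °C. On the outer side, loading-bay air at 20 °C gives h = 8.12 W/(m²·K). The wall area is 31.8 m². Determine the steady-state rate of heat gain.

Q ≈ 203 W

Model the wall as resistances in series:
R_carbon steel = L/(kA) = 0.0038/(47.7×31.8) = 2.505×10^-6 K/W
R_mineral wool = L/(kA) = 0.155/(0.0328×31.8) = 0.1486 K/W
R_stainless steel = L/(kA) = 0.0016/(15.3×31.8) = 3.289×10^-6 K/W
R_outer film = 1/(h_o·A) = 1/(8.12×31.8) = 0.003873 K/W
R_total = 0.1525 K/W
Q = ΔT / R_total = 31 / 0.1525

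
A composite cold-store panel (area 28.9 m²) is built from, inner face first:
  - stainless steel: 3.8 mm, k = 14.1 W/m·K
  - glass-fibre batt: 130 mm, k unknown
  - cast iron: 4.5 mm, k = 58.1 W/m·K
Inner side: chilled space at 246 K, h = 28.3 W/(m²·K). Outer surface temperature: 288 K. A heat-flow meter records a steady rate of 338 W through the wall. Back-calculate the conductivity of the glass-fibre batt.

Thermal resistances in series:
R_inner film = 1/(h_i·A) = 1/(28.3×28.9) = 0.001223 K/W
R_stainless steel = L/(kA) = 0.0038/(14.1×28.9) = 9.325×10^-6 K/W
R_cast iron = L/(kA) = 0.0045/(58.1×28.9) = 2.68×10^-6 K/W
Sum of known resistances R_other = 0.001235 K/W
Total R = ΔT/Q = 42/338 = 0.1243 K/W
R_glass-fibre batt = R_total − R_other = 0.123 K/W
k = L/(R·A) = 0.13/(0.123×28.9)

k ≈ 0.0366 W/(m·K)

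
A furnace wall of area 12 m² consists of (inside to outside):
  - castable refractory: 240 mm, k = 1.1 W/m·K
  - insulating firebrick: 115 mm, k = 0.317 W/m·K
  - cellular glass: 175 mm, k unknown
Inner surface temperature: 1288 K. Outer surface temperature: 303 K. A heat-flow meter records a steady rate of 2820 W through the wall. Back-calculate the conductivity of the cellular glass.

k ≈ 0.0485 W/(m·K)

Series thermal resistances:
R_castable refractory = L/(kA) = 0.24/(1.1×12) = 0.01818 K/W
R_insulating firebrick = L/(kA) = 0.115/(0.317×12) = 0.03023 K/W
Sum of known resistances R_other = 0.04841 K/W
Total R = ΔT/Q = 985/2820 = 0.3493 K/W
R_cellular glass = R_total − R_other = 0.3009 K/W
k = L/(R·A) = 0.175/(0.3009×12)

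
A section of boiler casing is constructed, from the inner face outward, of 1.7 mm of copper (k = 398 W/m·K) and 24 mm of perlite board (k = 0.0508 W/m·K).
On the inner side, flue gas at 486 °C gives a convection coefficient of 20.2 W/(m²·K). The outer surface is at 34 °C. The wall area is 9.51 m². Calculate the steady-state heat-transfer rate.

Model the wall as resistances in series:
R_inner film = 1/(h_i·A) = 1/(20.2×9.51) = 0.005206 K/W
R_copper = L/(kA) = 0.0017/(398×9.51) = 4.491×10^-7 K/W
R_perlite board = L/(kA) = 0.024/(0.0508×9.51) = 0.04968 K/W
R_total = 0.05488 K/W
Q = ΔT / R_total = 452 / 0.05488

Q ≈ 8240 W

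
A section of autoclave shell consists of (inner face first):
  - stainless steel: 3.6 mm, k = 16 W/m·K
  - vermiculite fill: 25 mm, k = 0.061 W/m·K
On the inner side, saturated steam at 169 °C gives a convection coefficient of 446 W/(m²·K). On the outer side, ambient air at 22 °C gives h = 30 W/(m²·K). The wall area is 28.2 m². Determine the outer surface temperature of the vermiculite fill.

T ≈ 33 °C

Series thermal resistances:
R_inner film = 1/(h_i·A) = 1/(446×28.2) = 7.951×10^-5 K/W
R_stainless steel = L/(kA) = 0.0036/(16×28.2) = 7.979×10^-6 K/W
R_vermiculite fill = L/(kA) = 0.025/(0.061×28.2) = 0.01453 K/W
R_outer film = 1/(h_o·A) = 1/(30×28.2) = 0.001182 K/W
R_total = 0.0158 K/W;  Q = ΔT/R_total = 147/0.0158 = 9302 W
T_interface = T_inner − Q·ΣR(inner→interface) = 169 − 9300×0.01462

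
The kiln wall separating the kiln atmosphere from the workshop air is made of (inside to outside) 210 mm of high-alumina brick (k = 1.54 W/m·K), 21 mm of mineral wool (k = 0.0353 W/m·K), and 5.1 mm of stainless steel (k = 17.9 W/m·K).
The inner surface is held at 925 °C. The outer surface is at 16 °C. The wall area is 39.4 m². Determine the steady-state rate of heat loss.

Treating each layer as a thermal resistance in series:
R_high-alumina brick = L/(kA) = 0.21/(1.54×39.4) = 0.003461 K/W
R_mineral wool = L/(kA) = 0.021/(0.0353×39.4) = 0.0151 K/W
R_stainless steel = L/(kA) = 0.0051/(17.9×39.4) = 7.231×10^-6 K/W
R_total = 0.01857 K/W
Q = ΔT / R_total = 909 / 0.01857

Q ≈ 49000 W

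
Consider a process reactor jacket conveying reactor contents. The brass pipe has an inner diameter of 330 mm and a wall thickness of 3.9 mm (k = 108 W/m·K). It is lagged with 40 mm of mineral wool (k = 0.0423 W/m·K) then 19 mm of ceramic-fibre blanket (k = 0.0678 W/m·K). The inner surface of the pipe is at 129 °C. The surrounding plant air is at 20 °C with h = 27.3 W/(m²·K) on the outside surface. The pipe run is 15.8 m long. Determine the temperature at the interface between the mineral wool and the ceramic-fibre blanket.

Per-layer cylindrical resistances, series-summed:
R_brass pipe wall = ln(168.9/165)/(2π×108×15.8) = 2.179×10^-6 K/W
R_mineral wool = ln(208.9/168.9)/(2π×0.0423×15.8) = 0.05062 K/W
R_ceramic-fibre blanket = ln(227.9/208.9)/(2π×0.0678×15.8) = 0.01293 K/W
R_outer film = 1/(h_o·2πr_oL) = 1/(27.3×2π×0.2279×15.8) = 0.001619 K/W
R_total = 0.06517 K/W
Q = ΔT/R_total = 109/0.06517
Q = 1670 W
T_interface = T_inner − Q·ΣR(inner→interface) = 129 − 1670×0.05062

T ≈ 44.3 °C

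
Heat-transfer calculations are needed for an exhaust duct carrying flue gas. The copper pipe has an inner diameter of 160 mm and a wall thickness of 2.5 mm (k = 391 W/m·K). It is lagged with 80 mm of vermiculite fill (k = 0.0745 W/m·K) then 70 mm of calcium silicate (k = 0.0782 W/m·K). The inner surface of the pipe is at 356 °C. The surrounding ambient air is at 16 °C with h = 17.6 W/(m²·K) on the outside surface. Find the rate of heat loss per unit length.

Treating each annulus and film as a series resistance:
R_copper pipe wall = ln(82.5/80)/(2π×391×1) = 1.253×10^-5 K/W
R_vermiculite fill = ln(162.5/82.5)/(2π×0.0745×1) = 1.448 K/W
R_calcium silicate = ln(232.5/162.5)/(2π×0.0782×1) = 0.729 K/W
R_outer film = 1/(h_o·2πr_oL) = 1/(17.6×2π×0.2325×1) = 0.03889 K/W
R_total = 2.216 K/W
Q = ΔT/R_total = 340/2.216

q′ ≈ 153 W/m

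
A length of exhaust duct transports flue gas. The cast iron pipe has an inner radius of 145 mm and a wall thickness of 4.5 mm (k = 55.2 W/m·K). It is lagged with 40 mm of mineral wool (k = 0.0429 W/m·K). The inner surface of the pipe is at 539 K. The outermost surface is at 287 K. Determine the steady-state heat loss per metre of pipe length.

q′ ≈ 286 W/m

Per-layer cylindrical resistances, series-summed:
R_cast iron pipe wall = ln(149.5/145)/(2π×55.2×1) = 8.812×10^-5 K/W
R_mineral wool = ln(189.5/149.5)/(2π×0.0429×1) = 0.8796 K/W
R_total = 0.8797 K/W
Q = ΔT/R_total = 252/0.8797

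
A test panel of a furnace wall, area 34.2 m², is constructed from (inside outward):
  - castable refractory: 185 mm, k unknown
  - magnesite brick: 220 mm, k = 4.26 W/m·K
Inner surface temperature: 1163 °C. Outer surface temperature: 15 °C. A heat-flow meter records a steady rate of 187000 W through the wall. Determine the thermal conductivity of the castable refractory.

Using the resistance-network approach (series):
R_magnesite brick = L/(kA) = 0.22/(4.26×34.2) = 0.00151 K/W
Sum of known resistances R_other = 0.00151 K/W
Total R = ΔT/Q = 1148/187000 = 0.006139 K/W
R_castable refractory = R_total − R_other = 0.004629 K/W
k = L/(R·A) = 0.185/(0.004629×34.2)

k ≈ 1.17 W/(m·K)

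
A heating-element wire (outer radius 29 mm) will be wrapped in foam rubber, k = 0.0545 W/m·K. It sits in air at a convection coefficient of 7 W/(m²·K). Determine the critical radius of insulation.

r_cr ≈ 7.79 mm

For a cylinder r_cr = k/h = 0.0545/7
r_cr = 7.79 mm; since the bare radius (29 mm) is above r_cr, any added insulation will reduce heat loss.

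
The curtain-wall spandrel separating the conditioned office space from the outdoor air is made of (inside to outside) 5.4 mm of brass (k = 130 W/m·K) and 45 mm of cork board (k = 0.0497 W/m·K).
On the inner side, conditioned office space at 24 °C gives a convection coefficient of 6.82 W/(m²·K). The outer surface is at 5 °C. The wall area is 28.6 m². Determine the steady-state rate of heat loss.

Q ≈ 516 W

Model the wall as resistances in series:
R_inner film = 1/(h_i·A) = 1/(6.82×28.6) = 0.005127 K/W
R_brass = L/(kA) = 0.0054/(130×28.6) = 1.452×10^-6 K/W
R_cork board = L/(kA) = 0.045/(0.0497×28.6) = 0.03166 K/W
R_total = 0.03679 K/W
Q = ΔT / R_total = 19 / 0.03679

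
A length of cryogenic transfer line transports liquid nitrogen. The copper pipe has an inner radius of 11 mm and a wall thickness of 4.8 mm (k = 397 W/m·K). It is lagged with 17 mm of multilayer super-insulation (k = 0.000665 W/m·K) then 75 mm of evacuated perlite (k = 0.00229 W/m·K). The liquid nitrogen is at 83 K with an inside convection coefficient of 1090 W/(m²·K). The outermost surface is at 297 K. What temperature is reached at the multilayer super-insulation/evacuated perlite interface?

T ≈ 228 K

Treating each annulus and film as a series resistance:
R_inner film = 1/(h_i·2πr₁L) = 1/(1090×2π×0.011×1) = 0.01327 K/W
R_copper pipe wall = ln(15.8/11)/(2π×397×1) = 1.452×10^-4 K/W
R_multilayer super-insulation = ln(32.8/15.8)/(2π×0.000665×1) = 174.8 K/W
R_evacuated perlite = ln(107.8/32.8)/(2π×0.00229×1) = 82.69 K/W
R_total = 257.5 K/W
Q = ΔT/R_total = 214/257.5
Q = 0.831 W/m
T_interface = T_inner + Q·ΣR(inner→interface) = 83 + 0.831×174.8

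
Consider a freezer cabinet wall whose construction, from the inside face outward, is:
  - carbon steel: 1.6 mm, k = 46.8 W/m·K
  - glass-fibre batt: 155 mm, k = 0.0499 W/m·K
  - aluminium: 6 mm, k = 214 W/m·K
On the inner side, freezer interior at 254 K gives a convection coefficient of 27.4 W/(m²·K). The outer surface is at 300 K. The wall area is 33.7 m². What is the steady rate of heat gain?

Q ≈ 493 W

Series thermal resistances:
R_inner film = 1/(h_i·A) = 1/(27.4×33.7) = 0.001083 K/W
R_carbon steel = L/(kA) = 0.0016/(46.8×33.7) = 1.014×10^-6 K/W
R_glass-fibre batt = L/(kA) = 0.155/(0.0499×33.7) = 0.09217 K/W
R_aluminium = L/(kA) = 0.006/(214×33.7) = 8.32×10^-7 K/W
R_total = 0.09326 K/W
Q = ΔT / R_total = 46 / 0.09326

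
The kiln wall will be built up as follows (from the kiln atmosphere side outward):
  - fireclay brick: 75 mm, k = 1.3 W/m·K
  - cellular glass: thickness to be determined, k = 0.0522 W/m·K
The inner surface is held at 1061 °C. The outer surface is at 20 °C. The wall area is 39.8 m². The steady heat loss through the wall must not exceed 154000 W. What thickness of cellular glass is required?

Series thermal resistances:
R_fireclay brick = L/(kA) = 0.075/(1.3×39.8) = 0.00145 K/W
Sum of the known resistances R_other = 0.00145 K/W
Required total resistance R_tot = ΔT/Q_allow = 1041/154000 = 0.00676 K/W
R_cellular glass = R_tot − R_other = 0.00531 K/W
L = R·k·A = 0.00531×0.0522×39.8

L ≈ 11 mm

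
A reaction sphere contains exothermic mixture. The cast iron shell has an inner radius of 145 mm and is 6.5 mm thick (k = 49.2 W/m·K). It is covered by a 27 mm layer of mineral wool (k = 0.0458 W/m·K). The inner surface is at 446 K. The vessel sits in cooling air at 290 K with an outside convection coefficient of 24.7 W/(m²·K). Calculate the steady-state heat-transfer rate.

Spherical conduction: R = (1/r_in − 1/r_out)/(4πk) per layer; series-sum.
R_cast iron shell = (1/0.145 − 1/0.1515)/(4π×49.2) = 4.786×10^-4 K/W
R_mineral wool = (1/0.1515 − 1/0.1785)/(4π×0.0458) = 1.735 K/W
R_outer film = 1/(h·4πr_o²) = 1/(24.7×4π×0.1785²) = 0.1011 K/W
R_total = 1.836 K/W
Q = ΔT/R_total = 156/1.836

Q ≈ 85 W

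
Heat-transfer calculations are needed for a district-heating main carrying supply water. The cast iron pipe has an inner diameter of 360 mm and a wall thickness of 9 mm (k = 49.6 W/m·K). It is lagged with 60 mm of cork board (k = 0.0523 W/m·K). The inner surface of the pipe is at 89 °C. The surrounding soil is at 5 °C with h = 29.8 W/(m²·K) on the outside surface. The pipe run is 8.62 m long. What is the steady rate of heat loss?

Q ≈ 841 W

Radial resistances (cylindrical: R_cond = ln(r_o/r_i)/(2πkL), R_conv = 1/(h·2πrL)):
R_cast iron pipe wall = ln(189/180)/(2π×49.6×8.62) = 1.816×10^-5 K/W
R_cork board = ln(249/189)/(2π×0.0523×8.62) = 0.09733 K/W
R_outer film = 1/(h_o·2πr_oL) = 1/(29.8×2π×0.249×8.62) = 0.002488 K/W
R_total = 0.09984 K/W
Q = ΔT/R_total = 84/0.09984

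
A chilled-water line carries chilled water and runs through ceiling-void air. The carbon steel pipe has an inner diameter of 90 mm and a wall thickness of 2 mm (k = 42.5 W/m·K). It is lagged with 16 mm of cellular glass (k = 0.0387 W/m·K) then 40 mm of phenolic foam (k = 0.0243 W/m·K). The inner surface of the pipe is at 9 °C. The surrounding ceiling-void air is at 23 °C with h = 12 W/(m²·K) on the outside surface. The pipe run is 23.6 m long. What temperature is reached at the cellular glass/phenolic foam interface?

For a radial system each layer contributes R = ln(r_out/r_in)/(2πkL); films add R = 1/(hA).
R_carbon steel pipe wall = ln(47/45)/(2π×42.5×23.6) = 6.9×10^-6 K/W
R_cellular glass = ln(63/47)/(2π×0.0387×23.6) = 0.05106 K/W
R_phenolic foam = ln(103/63)/(2π×0.0243×23.6) = 0.1364 K/W
R_outer film = 1/(h_o·2πr_oL) = 1/(12×2π×0.103×23.6) = 0.005456 K/W
R_total = 0.1929 K/W
Q = ΔT/R_total = 14/0.1929
Q = 72.6 W
T_interface = T_inner + Q·ΣR(inner→interface) = 9 + 72.6×0.05106

T ≈ 12.7 °C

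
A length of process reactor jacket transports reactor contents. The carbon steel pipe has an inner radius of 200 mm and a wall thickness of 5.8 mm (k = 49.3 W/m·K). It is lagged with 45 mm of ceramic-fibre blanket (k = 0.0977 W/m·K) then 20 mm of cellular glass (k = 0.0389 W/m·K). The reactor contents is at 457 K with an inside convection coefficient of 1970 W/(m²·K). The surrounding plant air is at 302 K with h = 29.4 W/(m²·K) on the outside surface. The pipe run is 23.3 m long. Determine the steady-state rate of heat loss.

Treating each annulus and film as a series resistance:
R_inner film = 1/(h_i·2πr₁L) = 1/(1970×2π×0.2×23.3) = 1.734×10^-5 K/W
R_carbon steel pipe wall = ln(205.8/200)/(2π×49.3×23.3) = 3.961×10^-6 K/W
R_ceramic-fibre blanket = ln(250.8/205.8)/(2π×0.0977×23.3) = 0.01383 K/W
R_cellular glass = ln(270.8/250.8)/(2π×0.0389×23.3) = 0.01347 K/W
R_outer film = 1/(h_o·2πr_oL) = 1/(29.4×2π×0.2708×23.3) = 8.58×10^-4 K/W
R_total = 0.02818 K/W
Q = ΔT/R_total = 155/0.02818

Q ≈ 5500 W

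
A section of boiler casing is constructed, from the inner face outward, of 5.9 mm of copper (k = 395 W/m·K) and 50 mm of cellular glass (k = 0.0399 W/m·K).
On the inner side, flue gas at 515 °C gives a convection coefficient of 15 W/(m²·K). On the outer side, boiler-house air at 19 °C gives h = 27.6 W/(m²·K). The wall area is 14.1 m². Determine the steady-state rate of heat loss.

Model the wall as resistances in series:
R_inner film = 1/(h_i·A) = 1/(15×14.1) = 0.004728 K/W
R_copper = L/(kA) = 0.0059/(395×14.1) = 1.059×10^-6 K/W
R_cellular glass = L/(kA) = 0.05/(0.0399×14.1) = 0.08887 K/W
R_outer film = 1/(h_o·A) = 1/(27.6×14.1) = 0.00257 K/W
R_total = 0.09617 K/W
Q = ΔT / R_total = 496 / 0.09617

Q ≈ 5160 W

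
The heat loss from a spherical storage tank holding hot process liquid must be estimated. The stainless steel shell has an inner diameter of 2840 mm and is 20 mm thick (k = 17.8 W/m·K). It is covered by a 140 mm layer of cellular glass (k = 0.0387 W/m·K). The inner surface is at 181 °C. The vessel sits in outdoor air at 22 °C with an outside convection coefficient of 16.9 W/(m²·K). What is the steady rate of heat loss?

Q ≈ 1240 W

Radial (spherical) resistances in series:
R_stainless steel shell = (1/1.42 − 1/1.44)/(4π×17.8) = 4.373×10^-5 K/W
R_cellular glass = (1/1.44 − 1/1.58)/(4π×0.0387) = 0.1265 K/W
R_outer film = 1/(h·4πr_o²) = 1/(16.9×4π×1.58²) = 0.001886 K/W
R_total = 0.1285 K/W
Q = ΔT/R_total = 159/0.1285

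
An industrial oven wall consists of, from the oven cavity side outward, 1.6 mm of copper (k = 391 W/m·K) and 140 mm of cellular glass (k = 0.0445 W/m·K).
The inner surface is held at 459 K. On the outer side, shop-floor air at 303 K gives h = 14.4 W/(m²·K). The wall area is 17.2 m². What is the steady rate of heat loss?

Model the wall as resistances in series:
R_copper = L/(kA) = 0.0016/(391×17.2) = 2.379×10^-7 K/W
R_cellular glass = L/(kA) = 0.14/(0.0445×17.2) = 0.1829 K/W
R_outer film = 1/(h_o·A) = 1/(14.4×17.2) = 0.004037 K/W
R_total = 0.1869 K/W
Q = ΔT / R_total = 156 / 0.1869

Q ≈ 834 W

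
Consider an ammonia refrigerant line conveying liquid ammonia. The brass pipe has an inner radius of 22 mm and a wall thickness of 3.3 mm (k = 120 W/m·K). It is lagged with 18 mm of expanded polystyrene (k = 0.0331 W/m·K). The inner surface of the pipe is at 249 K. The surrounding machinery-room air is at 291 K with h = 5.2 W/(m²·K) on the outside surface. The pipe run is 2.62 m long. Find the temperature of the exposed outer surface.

Per-layer cylindrical resistances, series-summed:
R_brass pipe wall = ln(25.3/22)/(2π×120×2.62) = 7.075×10^-5 K/W
R_expanded polystyrene = ln(43.3/25.3)/(2π×0.0331×2.62) = 0.9862 K/W
R_outer film = 1/(h_o·2πr_oL) = 1/(5.2×2π×0.0433×2.62) = 0.2698 K/W
R_total = 1.256 K/W
Q = ΔT/R_total = 42/1.256
Q = 33.4 W
T_interface = T_inner + Q·ΣR(inner→interface) = 249 + 33.4×0.9862

T ≈ 282 K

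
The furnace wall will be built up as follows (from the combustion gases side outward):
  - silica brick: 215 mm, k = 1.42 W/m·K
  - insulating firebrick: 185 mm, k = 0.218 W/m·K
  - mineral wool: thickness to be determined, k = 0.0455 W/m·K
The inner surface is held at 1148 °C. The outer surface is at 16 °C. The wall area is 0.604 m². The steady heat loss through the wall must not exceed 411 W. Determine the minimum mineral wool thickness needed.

Model the wall as resistances in series:
R_silica brick = L/(kA) = 0.215/(1.42×0.604) = 0.2507 K/W
R_insulating firebrick = L/(kA) = 0.185/(0.218×0.604) = 1.405 K/W
Sum of the known resistances R_other = 1.656 K/W
Required total resistance R_tot = ΔT/Q_allow = 1132/411 = 2.754 K/W
R_mineral wool = R_tot − R_other = 1.099 K/W
L = R·k·A = 1.099×0.0455×0.604

L ≈ 30.2 mm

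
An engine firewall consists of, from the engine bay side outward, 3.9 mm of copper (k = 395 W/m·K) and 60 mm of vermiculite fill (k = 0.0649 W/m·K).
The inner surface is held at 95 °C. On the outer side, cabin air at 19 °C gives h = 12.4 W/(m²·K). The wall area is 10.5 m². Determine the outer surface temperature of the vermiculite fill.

T ≈ 25.1 °C

Model the wall as resistances in series:
R_copper = L/(kA) = 0.0039/(395×10.5) = 9.403×10^-7 K/W
R_vermiculite fill = L/(kA) = 0.06/(0.0649×10.5) = 0.08805 K/W
R_outer film = 1/(h_o·A) = 1/(12.4×10.5) = 0.00768 K/W
R_total = 0.09573 K/W;  Q = ΔT/R_total = 76/0.09573 = 793.9 W
T_interface = T_inner − Q·ΣR(inner→interface) = 95 − 794×0.08805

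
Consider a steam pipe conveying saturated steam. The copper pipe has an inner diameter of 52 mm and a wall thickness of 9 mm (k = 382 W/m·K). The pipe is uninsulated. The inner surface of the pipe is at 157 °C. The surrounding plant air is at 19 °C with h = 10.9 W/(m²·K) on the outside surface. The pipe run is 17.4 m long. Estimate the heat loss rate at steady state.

Q ≈ 5750 W

Treating each annulus and film as a series resistance:
R_copper pipe wall = ln(35/26)/(2π×382×17.4) = 7.118×10^-6 K/W
R_outer film = 1/(h_o·2πr_oL) = 1/(10.9×2π×0.035×17.4) = 0.02398 K/W
R_total = 0.02398 K/W
Q = ΔT/R_total = 138/0.02398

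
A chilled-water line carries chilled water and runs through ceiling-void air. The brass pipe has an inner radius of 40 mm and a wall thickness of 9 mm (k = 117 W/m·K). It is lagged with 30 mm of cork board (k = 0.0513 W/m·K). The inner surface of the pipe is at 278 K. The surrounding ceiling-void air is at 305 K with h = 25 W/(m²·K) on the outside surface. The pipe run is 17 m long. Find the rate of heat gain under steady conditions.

Q ≈ 294 W

For a radial system each layer contributes R = ln(r_out/r_in)/(2πkL); films add R = 1/(hA).
R_brass pipe wall = ln(49/40)/(2π×117×17) = 1.624×10^-5 K/W
R_cork board = ln(79/49)/(2π×0.0513×17) = 0.08717 K/W
R_outer film = 1/(h_o·2πr_oL) = 1/(25×2π×0.079×17) = 0.00474 K/W
R_total = 0.09192 K/W
Q = ΔT/R_total = 27/0.09192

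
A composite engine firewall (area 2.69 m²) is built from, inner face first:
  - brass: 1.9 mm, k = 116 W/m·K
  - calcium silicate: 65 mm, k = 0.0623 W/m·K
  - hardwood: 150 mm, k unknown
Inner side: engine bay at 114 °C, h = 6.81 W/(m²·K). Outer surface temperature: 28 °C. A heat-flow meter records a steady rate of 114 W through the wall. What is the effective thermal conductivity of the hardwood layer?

k ≈ 0.179 W/(m·K)

Thermal resistances in series:
R_inner film = 1/(h_i·A) = 1/(6.81×2.69) = 0.05459 K/W
R_brass = L/(kA) = 0.0019/(116×2.69) = 6.089×10^-6 K/W
R_calcium silicate = L/(kA) = 0.065/(0.0623×2.69) = 0.3879 K/W
Sum of known resistances R_other = 0.4425 K/W
Total R = ΔT/Q = 86/114 = 0.7544 K/W
R_hardwood = R_total − R_other = 0.3119 K/W
k = L/(R·A) = 0.15/(0.3119×2.69)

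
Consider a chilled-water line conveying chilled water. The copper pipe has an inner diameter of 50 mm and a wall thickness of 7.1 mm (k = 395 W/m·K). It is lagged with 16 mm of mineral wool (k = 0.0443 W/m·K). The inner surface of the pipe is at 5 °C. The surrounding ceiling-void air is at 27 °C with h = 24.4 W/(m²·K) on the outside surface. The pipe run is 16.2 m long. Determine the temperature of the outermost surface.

T ≈ 25.1 °C

Cylindrical conduction, so R = ln(r₂/r₁)/(2πkL) per layer, in series:
R_copper pipe wall = ln(32.1/25)/(2π×395×16.2) = 6.217×10^-6 K/W
R_mineral wool = ln(48.1/32.1)/(2π×0.0443×16.2) = 0.08969 K/W
R_outer film = 1/(h_o·2πr_oL) = 1/(24.4×2π×0.0481×16.2) = 0.008371 K/W
R_total = 0.09807 K/W
Q = ΔT/R_total = 22/0.09807
Q = 224 W
T_interface = T_inner + Q·ΣR(inner→interface) = 5 + 224×0.0897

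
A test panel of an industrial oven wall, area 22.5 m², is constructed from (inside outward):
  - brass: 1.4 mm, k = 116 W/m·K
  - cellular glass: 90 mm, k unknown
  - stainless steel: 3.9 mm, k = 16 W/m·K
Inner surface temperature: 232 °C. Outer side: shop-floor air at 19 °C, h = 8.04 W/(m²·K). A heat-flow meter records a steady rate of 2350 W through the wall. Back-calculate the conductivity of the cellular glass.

k ≈ 0.047 W/(m·K)

Using the resistance-network approach (series):
R_brass = L/(kA) = 0.0014/(116×22.5) = 5.364×10^-7 K/W
R_stainless steel = L/(kA) = 0.0039/(16×22.5) = 1.083×10^-5 K/W
R_outer film = 1/(h_o·A) = 1/(8.04×22.5) = 0.005528 K/W
Sum of known resistances R_other = 0.005539 K/W
Total R = ΔT/Q = 213/2350 = 0.09064 K/W
R_cellular glass = R_total − R_other = 0.0851 K/W
k = L/(R·A) = 0.09/(0.0851×22.5)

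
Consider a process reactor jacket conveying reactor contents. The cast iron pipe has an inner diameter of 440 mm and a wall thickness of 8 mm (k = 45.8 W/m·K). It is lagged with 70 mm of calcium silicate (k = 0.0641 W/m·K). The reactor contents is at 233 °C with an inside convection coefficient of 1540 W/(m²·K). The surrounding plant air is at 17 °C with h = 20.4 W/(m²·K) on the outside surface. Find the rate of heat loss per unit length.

Treating each annulus and film as a series resistance:
R_inner film = 1/(h_i·2πr₁L) = 1/(1540×2π×0.22×1) = 4.698×10^-4 K/W
R_cast iron pipe wall = ln(228/220)/(2π×45.8×1) = 1.241×10^-4 K/W
R_calcium silicate = ln(298/228)/(2π×0.0641×1) = 0.6648 K/W
R_outer film = 1/(h_o·2πr_oL) = 1/(20.4×2π×0.298×1) = 0.02618 K/W
R_total = 0.6916 K/W
Q = ΔT/R_total = 216/0.6916

q′ ≈ 312 W/m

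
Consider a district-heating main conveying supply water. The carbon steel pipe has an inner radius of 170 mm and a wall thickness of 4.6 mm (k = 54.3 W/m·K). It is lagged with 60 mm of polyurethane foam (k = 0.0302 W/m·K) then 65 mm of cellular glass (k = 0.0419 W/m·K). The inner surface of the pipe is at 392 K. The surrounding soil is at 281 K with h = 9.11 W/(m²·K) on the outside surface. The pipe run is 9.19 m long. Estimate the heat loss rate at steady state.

Treating each annulus and film as a series resistance:
R_carbon steel pipe wall = ln(174.6/170)/(2π×54.3×9.19) = 8.515×10^-6 K/W
R_polyurethane foam = ln(234.6/174.6)/(2π×0.0302×9.19) = 0.1694 K/W
R_cellular glass = ln(299.6/234.6)/(2π×0.0419×9.19) = 0.1011 K/W
R_outer film = 1/(h_o·2πr_oL) = 1/(9.11×2π×0.2996×9.19) = 0.006345 K/W
R_total = 0.2768 K/W
Q = ΔT/R_total = 111/0.2768

Q ≈ 401 W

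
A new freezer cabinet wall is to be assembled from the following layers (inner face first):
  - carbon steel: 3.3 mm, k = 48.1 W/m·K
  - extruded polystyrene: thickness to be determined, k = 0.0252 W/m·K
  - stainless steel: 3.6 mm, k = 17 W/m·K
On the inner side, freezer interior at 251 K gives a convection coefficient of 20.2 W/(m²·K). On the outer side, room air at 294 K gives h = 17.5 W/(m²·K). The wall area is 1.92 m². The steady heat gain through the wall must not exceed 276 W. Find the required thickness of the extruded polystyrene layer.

L ≈ 4.84 mm

Series thermal resistances:
R_inner film = 1/(h_i·A) = 1/(20.2×1.92) = 0.02578 K/W
R_carbon steel = L/(kA) = 0.0033/(48.1×1.92) = 3.573×10^-5 K/W
R_stainless steel = L/(kA) = 0.0036/(17×1.92) = 1.103×10^-4 K/W
R_outer film = 1/(h_o·A) = 1/(17.5×1.92) = 0.02976 K/W
Sum of the known resistances R_other = 0.05569 K/W
Required total resistance R_tot = ΔT/Q_allow = 43/276 = 0.1558 K/W
R_extruded polystyrene = R_tot − R_other = 0.1001 K/W
L = R·k·A = 0.1001×0.0252×1.92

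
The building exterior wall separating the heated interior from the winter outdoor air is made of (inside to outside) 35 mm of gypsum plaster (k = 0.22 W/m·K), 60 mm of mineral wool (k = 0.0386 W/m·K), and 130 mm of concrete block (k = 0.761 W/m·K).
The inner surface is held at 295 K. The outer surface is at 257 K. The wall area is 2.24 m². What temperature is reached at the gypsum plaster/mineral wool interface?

T ≈ 292 K

Model the wall as resistances in series:
R_gypsum plaster = L/(kA) = 0.035/(0.22×2.24) = 0.07102 K/W
R_mineral wool = L/(kA) = 0.06/(0.0386×2.24) = 0.6939 K/W
R_concrete block = L/(kA) = 0.13/(0.761×2.24) = 0.07626 K/W
R_total = 0.8412 K/W;  Q = ΔT/R_total = 38/0.8412 = 45.17 W
T_interface = T_inner − Q·ΣR(inner→interface) = 295 − 45.2×0.07102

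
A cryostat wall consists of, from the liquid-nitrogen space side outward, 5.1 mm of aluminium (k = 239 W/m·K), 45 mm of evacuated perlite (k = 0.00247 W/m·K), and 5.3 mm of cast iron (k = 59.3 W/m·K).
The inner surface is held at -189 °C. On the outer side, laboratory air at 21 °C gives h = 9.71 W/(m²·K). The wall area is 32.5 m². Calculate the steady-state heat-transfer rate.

Q ≈ 373 W

Series thermal resistances:
R_aluminium = L/(kA) = 0.0051/(239×32.5) = 6.566×10^-7 K/W
R_evacuated perlite = L/(kA) = 0.045/(0.00247×32.5) = 0.5606 K/W
R_cast iron = L/(kA) = 0.0053/(59.3×32.5) = 2.75×10^-6 K/W
R_outer film = 1/(h_o·A) = 1/(9.71×32.5) = 0.003169 K/W
R_total = 0.5637 K/W
Q = ΔT / R_total = 210 / 0.5637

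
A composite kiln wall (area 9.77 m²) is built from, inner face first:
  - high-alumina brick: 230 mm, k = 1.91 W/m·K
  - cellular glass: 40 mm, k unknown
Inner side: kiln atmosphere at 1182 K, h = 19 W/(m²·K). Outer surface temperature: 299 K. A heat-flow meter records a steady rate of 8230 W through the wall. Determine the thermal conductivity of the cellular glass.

Series thermal resistances:
R_inner film = 1/(h_i·A) = 1/(19×9.77) = 0.005387 K/W
R_high-alumina brick = L/(kA) = 0.23/(1.91×9.77) = 0.01233 K/W
Sum of known resistances R_other = 0.01771 K/W
Total R = ΔT/Q = 883/8230 = 0.1073 K/W
R_cellular glass = R_total − R_other = 0.08958 K/W
k = L/(R·A) = 0.04/(0.08958×9.77)

k ≈ 0.0457 W/(m·K)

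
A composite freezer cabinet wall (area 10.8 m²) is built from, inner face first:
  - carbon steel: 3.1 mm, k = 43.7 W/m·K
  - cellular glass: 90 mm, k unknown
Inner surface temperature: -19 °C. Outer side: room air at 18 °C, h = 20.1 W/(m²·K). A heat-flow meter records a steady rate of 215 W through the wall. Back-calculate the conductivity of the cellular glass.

Series thermal resistances:
R_carbon steel = L/(kA) = 0.0031/(43.7×10.8) = 6.568×10^-6 K/W
R_outer film = 1/(h_o·A) = 1/(20.1×10.8) = 0.004607 K/W
Sum of known resistances R_other = 0.004613 K/W
Total R = ΔT/Q = 37/215 = 0.1721 K/W
R_cellular glass = R_total − R_other = 0.1675 K/W
k = L/(R·A) = 0.09/(0.1675×10.8)

k ≈ 0.0498 W/(m·K)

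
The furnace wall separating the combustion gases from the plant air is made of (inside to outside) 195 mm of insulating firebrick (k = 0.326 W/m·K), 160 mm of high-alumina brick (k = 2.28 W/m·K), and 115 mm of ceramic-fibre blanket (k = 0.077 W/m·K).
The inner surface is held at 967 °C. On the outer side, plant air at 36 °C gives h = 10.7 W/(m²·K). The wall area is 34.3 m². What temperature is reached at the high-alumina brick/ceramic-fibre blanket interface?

Model the wall as resistances in series:
R_insulating firebrick = L/(kA) = 0.195/(0.326×34.3) = 0.01744 K/W
R_high-alumina brick = L/(kA) = 0.16/(2.28×34.3) = 0.002046 K/W
R_ceramic-fibre blanket = L/(kA) = 0.115/(0.077×34.3) = 0.04354 K/W
R_outer film = 1/(h_o·A) = 1/(10.7×34.3) = 0.002725 K/W
R_total = 0.06575 K/W;  Q = ΔT/R_total = 931/0.06575 = 14160 W
T_interface = T_inner − Q·ΣR(inner→interface) = 967 − 14200×0.01948

T ≈ 691 °C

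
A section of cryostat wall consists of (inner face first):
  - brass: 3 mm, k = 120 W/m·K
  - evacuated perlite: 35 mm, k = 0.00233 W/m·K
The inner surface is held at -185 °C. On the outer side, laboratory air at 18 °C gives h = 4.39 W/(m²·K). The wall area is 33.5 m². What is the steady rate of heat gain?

Treating each layer as a thermal resistance in series:
R_brass = L/(kA) = 0.003/(120×33.5) = 7.463×10^-7 K/W
R_evacuated perlite = L/(kA) = 0.035/(0.00233×33.5) = 0.4484 K/W
R_outer film = 1/(h_o·A) = 1/(4.39×33.5) = 0.0068 K/W
R_total = 0.4552 K/W
Q = ΔT / R_total = 203 / 0.4552

Q ≈ 446 W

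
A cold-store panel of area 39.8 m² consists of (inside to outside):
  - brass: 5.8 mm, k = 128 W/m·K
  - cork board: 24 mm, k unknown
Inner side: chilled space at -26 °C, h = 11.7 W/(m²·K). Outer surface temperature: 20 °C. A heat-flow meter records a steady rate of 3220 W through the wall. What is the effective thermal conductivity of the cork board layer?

Treating each layer as a thermal resistance in series:
R_inner film = 1/(h_i·A) = 1/(11.7×39.8) = 0.002147 K/W
R_brass = L/(kA) = 0.0058/(128×39.8) = 1.139×10^-6 K/W
Sum of known resistances R_other = 0.002149 K/W
Total R = ΔT/Q = 46/3220 = 0.01429 K/W
R_cork board = R_total − R_other = 0.01214 K/W
k = L/(R·A) = 0.024/(0.01214×39.8)

k ≈ 0.0497 W/(m·K)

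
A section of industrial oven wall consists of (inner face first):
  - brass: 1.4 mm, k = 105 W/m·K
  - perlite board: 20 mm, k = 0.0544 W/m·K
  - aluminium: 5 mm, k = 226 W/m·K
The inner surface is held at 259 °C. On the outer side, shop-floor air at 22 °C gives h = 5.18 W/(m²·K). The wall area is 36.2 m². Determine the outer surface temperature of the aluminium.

Thermal resistances in series:
R_brass = L/(kA) = 0.0014/(105×36.2) = 3.683×10^-7 K/W
R_perlite board = L/(kA) = 0.02/(0.0544×36.2) = 0.01016 K/W
R_aluminium = L/(kA) = 0.005/(226×36.2) = 6.112×10^-7 K/W
R_outer film = 1/(h_o·A) = 1/(5.18×36.2) = 0.005333 K/W
R_total = 0.01549 K/W;  Q = ΔT/R_total = 237/0.01549 = 15300 W
T_interface = T_inner − Q·ΣR(inner→interface) = 259 − 15300×0.01016

T ≈ 104 °C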